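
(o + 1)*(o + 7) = o^2 + 8*o + 7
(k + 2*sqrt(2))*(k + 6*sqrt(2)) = k^2 + 8*sqrt(2)*k + 24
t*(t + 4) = t^2 + 4*t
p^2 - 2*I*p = p*(p - 2*I)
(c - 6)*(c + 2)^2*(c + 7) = c^4 + 5*c^3 - 34*c^2 - 164*c - 168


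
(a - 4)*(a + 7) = a^2 + 3*a - 28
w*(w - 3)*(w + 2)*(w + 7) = w^4 + 6*w^3 - 13*w^2 - 42*w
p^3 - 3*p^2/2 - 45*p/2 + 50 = (p - 4)*(p - 5/2)*(p + 5)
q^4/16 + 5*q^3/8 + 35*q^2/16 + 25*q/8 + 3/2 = (q/4 + 1/4)*(q/4 + 1)*(q + 2)*(q + 3)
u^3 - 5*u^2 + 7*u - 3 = (u - 3)*(u - 1)^2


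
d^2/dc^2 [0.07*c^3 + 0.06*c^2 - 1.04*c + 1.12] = 0.42*c + 0.12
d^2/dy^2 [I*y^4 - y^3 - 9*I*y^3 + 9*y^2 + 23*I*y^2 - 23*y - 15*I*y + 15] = 12*I*y^2 + y*(-6 - 54*I) + 18 + 46*I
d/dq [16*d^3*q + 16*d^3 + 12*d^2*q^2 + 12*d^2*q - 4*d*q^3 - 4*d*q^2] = 4*d*(4*d^2 + 6*d*q + 3*d - 3*q^2 - 2*q)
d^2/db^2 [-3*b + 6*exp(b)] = 6*exp(b)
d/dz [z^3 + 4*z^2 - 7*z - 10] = 3*z^2 + 8*z - 7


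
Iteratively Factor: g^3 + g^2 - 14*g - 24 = (g + 2)*(g^2 - g - 12) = (g + 2)*(g + 3)*(g - 4)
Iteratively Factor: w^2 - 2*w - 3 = (w + 1)*(w - 3)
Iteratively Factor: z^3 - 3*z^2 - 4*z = (z)*(z^2 - 3*z - 4) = z*(z + 1)*(z - 4)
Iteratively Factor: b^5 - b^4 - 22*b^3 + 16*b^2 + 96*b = (b)*(b^4 - b^3 - 22*b^2 + 16*b + 96) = b*(b - 3)*(b^3 + 2*b^2 - 16*b - 32) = b*(b - 3)*(b + 4)*(b^2 - 2*b - 8) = b*(b - 3)*(b + 2)*(b + 4)*(b - 4)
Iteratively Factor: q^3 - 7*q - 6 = (q + 1)*(q^2 - q - 6) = (q - 3)*(q + 1)*(q + 2)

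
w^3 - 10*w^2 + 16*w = w*(w - 8)*(w - 2)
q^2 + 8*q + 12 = (q + 2)*(q + 6)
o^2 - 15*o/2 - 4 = (o - 8)*(o + 1/2)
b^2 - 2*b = b*(b - 2)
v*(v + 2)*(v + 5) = v^3 + 7*v^2 + 10*v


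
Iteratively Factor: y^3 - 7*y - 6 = (y + 1)*(y^2 - y - 6) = (y + 1)*(y + 2)*(y - 3)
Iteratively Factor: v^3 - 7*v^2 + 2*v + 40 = (v - 4)*(v^2 - 3*v - 10) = (v - 5)*(v - 4)*(v + 2)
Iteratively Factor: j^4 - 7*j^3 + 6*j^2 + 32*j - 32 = (j - 4)*(j^3 - 3*j^2 - 6*j + 8) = (j - 4)^2*(j^2 + j - 2) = (j - 4)^2*(j - 1)*(j + 2)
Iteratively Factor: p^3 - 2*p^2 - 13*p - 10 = (p + 2)*(p^2 - 4*p - 5) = (p - 5)*(p + 2)*(p + 1)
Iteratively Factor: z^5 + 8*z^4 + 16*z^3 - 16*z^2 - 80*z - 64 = (z + 2)*(z^4 + 6*z^3 + 4*z^2 - 24*z - 32) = (z - 2)*(z + 2)*(z^3 + 8*z^2 + 20*z + 16) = (z - 2)*(z + 2)^2*(z^2 + 6*z + 8) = (z - 2)*(z + 2)^2*(z + 4)*(z + 2)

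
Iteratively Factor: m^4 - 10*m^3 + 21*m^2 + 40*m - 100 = (m - 5)*(m^3 - 5*m^2 - 4*m + 20) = (m - 5)*(m + 2)*(m^2 - 7*m + 10) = (m - 5)^2*(m + 2)*(m - 2)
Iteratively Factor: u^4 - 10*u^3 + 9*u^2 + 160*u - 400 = (u - 4)*(u^3 - 6*u^2 - 15*u + 100) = (u - 5)*(u - 4)*(u^2 - u - 20) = (u - 5)*(u - 4)*(u + 4)*(u - 5)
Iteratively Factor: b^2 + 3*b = (b + 3)*(b)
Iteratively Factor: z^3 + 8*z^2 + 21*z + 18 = (z + 3)*(z^2 + 5*z + 6) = (z + 3)^2*(z + 2)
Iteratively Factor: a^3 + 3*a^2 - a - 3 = (a + 3)*(a^2 - 1) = (a - 1)*(a + 3)*(a + 1)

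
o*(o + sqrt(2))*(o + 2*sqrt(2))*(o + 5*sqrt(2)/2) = o^4 + 11*sqrt(2)*o^3/2 + 19*o^2 + 10*sqrt(2)*o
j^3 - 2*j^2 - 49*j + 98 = (j - 7)*(j - 2)*(j + 7)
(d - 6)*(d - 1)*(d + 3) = d^3 - 4*d^2 - 15*d + 18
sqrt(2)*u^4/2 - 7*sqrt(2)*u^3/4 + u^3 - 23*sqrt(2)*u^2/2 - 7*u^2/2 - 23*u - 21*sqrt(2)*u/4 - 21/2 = (u/2 + sqrt(2)/2)*(u - 7)*(u + 3)*(sqrt(2)*u + sqrt(2)/2)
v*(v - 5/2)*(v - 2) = v^3 - 9*v^2/2 + 5*v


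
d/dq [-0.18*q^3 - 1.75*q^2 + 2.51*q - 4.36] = -0.54*q^2 - 3.5*q + 2.51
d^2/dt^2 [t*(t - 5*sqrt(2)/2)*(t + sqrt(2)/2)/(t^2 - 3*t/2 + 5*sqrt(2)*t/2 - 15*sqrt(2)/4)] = 4*(-108*sqrt(2)*t^3 + 356*t^3 - 1620*t^2 + 270*sqrt(2)*t^2 - 450*sqrt(2)*t + 1350*t - 675*sqrt(2) - 750)/(32*t^6 - 144*t^5 + 240*sqrt(2)*t^5 - 1080*sqrt(2)*t^4 + 1416*t^4 - 5508*t^3 + 2620*sqrt(2)*t^3 - 5310*sqrt(2)*t^2 + 8100*t^2 - 4050*t + 6750*sqrt(2)*t - 3375*sqrt(2))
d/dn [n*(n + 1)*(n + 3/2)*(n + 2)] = 4*n^3 + 27*n^2/2 + 13*n + 3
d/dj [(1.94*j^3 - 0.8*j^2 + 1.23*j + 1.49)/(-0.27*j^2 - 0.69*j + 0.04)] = (-0.5238*j^4 - 2.6772*j^3 + 1.1169*j^2 + 0.7406*j + 1.0773)/(0.0729*j^4 + 0.3726*j^3 + 0.4545*j^2 - 0.0552*j + 0.0016)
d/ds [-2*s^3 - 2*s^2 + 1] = 2*s*(-3*s - 2)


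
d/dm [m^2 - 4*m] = 2*m - 4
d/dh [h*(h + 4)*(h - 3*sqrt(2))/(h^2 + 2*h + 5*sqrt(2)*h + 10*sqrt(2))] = (h^4 + 4*h^3 + 10*sqrt(2)*h^3 - 22*h^2 + 56*sqrt(2)*h^2 - 120*h + 80*sqrt(2)*h - 240)/(h^4 + 4*h^3 + 10*sqrt(2)*h^3 + 54*h^2 + 40*sqrt(2)*h^2 + 40*sqrt(2)*h + 200*h + 200)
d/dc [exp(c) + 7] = exp(c)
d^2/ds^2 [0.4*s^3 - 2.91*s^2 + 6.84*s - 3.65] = 2.4*s - 5.82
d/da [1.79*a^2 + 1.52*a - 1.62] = 3.58*a + 1.52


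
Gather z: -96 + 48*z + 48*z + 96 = 96*z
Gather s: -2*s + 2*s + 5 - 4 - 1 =0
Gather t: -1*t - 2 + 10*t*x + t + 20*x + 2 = 10*t*x + 20*x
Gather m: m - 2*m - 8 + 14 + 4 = 10 - m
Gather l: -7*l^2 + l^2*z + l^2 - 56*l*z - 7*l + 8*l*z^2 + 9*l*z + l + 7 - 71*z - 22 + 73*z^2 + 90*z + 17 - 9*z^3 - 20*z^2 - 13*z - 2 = l^2*(z - 6) + l*(8*z^2 - 47*z - 6) - 9*z^3 + 53*z^2 + 6*z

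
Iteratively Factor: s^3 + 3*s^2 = (s)*(s^2 + 3*s) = s*(s + 3)*(s)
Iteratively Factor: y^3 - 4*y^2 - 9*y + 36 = (y - 3)*(y^2 - y - 12) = (y - 4)*(y - 3)*(y + 3)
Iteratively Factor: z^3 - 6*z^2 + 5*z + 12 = (z - 4)*(z^2 - 2*z - 3) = (z - 4)*(z + 1)*(z - 3)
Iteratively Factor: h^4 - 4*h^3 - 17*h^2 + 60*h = (h - 5)*(h^3 + h^2 - 12*h) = (h - 5)*(h + 4)*(h^2 - 3*h) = (h - 5)*(h - 3)*(h + 4)*(h)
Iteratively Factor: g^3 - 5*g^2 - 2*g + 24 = (g - 3)*(g^2 - 2*g - 8) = (g - 4)*(g - 3)*(g + 2)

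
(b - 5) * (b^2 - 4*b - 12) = b^3 - 9*b^2 + 8*b + 60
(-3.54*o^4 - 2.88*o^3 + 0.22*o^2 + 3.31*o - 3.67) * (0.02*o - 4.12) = -0.0708*o^5 + 14.5272*o^4 + 11.87*o^3 - 0.8402*o^2 - 13.7106*o + 15.1204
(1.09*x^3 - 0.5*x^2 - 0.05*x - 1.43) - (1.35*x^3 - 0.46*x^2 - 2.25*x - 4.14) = -0.26*x^3 - 0.04*x^2 + 2.2*x + 2.71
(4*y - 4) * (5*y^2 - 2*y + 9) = 20*y^3 - 28*y^2 + 44*y - 36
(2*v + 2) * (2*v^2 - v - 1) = 4*v^3 + 2*v^2 - 4*v - 2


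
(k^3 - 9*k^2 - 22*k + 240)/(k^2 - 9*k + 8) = (k^2 - k - 30)/(k - 1)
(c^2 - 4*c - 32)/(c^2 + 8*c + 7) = (c^2 - 4*c - 32)/(c^2 + 8*c + 7)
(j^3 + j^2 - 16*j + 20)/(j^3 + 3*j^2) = (j^3 + j^2 - 16*j + 20)/(j^2*(j + 3))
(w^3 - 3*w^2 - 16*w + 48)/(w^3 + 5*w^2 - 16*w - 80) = (w - 3)/(w + 5)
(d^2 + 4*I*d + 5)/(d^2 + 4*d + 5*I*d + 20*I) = (d - I)/(d + 4)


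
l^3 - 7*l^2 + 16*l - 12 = (l - 3)*(l - 2)^2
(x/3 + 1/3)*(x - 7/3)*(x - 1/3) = x^3/3 - 5*x^2/9 - 17*x/27 + 7/27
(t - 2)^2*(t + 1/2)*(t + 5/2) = t^4 - t^3 - 27*t^2/4 + 7*t + 5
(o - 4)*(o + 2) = o^2 - 2*o - 8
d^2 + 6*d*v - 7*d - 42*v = (d - 7)*(d + 6*v)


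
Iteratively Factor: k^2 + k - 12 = (k + 4)*(k - 3)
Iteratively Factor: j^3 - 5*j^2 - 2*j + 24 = (j - 3)*(j^2 - 2*j - 8) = (j - 4)*(j - 3)*(j + 2)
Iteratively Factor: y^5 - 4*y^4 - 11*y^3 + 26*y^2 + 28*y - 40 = (y + 2)*(y^4 - 6*y^3 + y^2 + 24*y - 20) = (y + 2)^2*(y^3 - 8*y^2 + 17*y - 10) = (y - 1)*(y + 2)^2*(y^2 - 7*y + 10) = (y - 2)*(y - 1)*(y + 2)^2*(y - 5)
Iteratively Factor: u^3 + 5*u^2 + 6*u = (u)*(u^2 + 5*u + 6) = u*(u + 3)*(u + 2)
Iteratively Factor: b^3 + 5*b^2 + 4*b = (b + 1)*(b^2 + 4*b) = (b + 1)*(b + 4)*(b)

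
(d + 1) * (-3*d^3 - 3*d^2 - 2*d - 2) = -3*d^4 - 6*d^3 - 5*d^2 - 4*d - 2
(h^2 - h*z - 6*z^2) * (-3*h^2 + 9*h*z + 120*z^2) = -3*h^4 + 12*h^3*z + 129*h^2*z^2 - 174*h*z^3 - 720*z^4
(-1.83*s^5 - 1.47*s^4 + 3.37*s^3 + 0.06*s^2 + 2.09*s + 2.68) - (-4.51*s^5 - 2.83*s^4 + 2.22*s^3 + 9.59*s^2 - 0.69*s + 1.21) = 2.68*s^5 + 1.36*s^4 + 1.15*s^3 - 9.53*s^2 + 2.78*s + 1.47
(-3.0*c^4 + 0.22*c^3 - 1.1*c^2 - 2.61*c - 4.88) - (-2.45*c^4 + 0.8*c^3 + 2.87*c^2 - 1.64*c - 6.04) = -0.55*c^4 - 0.58*c^3 - 3.97*c^2 - 0.97*c + 1.16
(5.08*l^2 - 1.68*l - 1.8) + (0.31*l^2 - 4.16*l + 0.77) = 5.39*l^2 - 5.84*l - 1.03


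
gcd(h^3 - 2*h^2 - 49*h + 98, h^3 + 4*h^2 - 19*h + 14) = h^2 + 5*h - 14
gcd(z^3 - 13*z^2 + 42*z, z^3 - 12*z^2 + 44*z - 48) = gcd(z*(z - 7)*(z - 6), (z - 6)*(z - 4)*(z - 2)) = z - 6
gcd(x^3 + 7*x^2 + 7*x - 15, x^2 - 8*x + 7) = x - 1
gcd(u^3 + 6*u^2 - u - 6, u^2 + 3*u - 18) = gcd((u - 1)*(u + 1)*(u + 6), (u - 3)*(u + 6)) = u + 6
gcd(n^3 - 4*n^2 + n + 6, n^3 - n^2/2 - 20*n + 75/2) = n - 3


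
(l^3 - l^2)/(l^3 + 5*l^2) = (l - 1)/(l + 5)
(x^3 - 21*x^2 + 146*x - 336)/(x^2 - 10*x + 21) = (x^2 - 14*x + 48)/(x - 3)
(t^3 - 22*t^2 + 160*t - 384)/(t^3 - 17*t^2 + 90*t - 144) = (t - 8)/(t - 3)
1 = 1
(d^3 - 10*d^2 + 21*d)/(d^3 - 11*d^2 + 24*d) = (d - 7)/(d - 8)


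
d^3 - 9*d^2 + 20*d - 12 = (d - 6)*(d - 2)*(d - 1)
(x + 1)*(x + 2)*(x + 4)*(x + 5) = x^4 + 12*x^3 + 49*x^2 + 78*x + 40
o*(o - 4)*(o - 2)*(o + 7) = o^4 + o^3 - 34*o^2 + 56*o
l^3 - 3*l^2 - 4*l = l*(l - 4)*(l + 1)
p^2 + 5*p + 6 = (p + 2)*(p + 3)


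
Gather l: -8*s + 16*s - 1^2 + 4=8*s + 3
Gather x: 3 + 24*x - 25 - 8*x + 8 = 16*x - 14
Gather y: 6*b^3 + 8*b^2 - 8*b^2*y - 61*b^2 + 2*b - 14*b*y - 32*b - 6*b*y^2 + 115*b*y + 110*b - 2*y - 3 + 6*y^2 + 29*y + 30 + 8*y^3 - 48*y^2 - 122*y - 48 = 6*b^3 - 53*b^2 + 80*b + 8*y^3 + y^2*(-6*b - 42) + y*(-8*b^2 + 101*b - 95) - 21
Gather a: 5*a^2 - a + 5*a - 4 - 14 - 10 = 5*a^2 + 4*a - 28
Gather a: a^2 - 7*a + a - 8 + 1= a^2 - 6*a - 7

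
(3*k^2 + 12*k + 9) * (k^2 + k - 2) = 3*k^4 + 15*k^3 + 15*k^2 - 15*k - 18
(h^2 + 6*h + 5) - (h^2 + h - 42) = 5*h + 47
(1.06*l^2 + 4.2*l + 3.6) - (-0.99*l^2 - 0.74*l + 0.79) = 2.05*l^2 + 4.94*l + 2.81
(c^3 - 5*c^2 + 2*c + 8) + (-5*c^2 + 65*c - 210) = c^3 - 10*c^2 + 67*c - 202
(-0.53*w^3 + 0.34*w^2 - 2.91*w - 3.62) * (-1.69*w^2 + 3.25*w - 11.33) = 0.8957*w^5 - 2.2971*w^4 + 12.0278*w^3 - 7.1919*w^2 + 21.2053*w + 41.0146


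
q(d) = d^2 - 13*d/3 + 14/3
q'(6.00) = 7.67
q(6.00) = 14.67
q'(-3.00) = -10.33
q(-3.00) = 26.67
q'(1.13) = -2.07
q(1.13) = 1.05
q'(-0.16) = -4.65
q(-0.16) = 5.39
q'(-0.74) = -5.81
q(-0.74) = 8.42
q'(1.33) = -1.67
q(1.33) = 0.67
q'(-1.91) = -8.15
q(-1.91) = 16.59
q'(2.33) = 0.33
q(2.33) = -0.00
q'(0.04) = -4.25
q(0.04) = 4.49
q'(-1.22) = -6.77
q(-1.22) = 11.44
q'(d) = 2*d - 13/3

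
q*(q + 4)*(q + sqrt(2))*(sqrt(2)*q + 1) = sqrt(2)*q^4 + 3*q^3 + 4*sqrt(2)*q^3 + sqrt(2)*q^2 + 12*q^2 + 4*sqrt(2)*q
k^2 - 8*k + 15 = (k - 5)*(k - 3)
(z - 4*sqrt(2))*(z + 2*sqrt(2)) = z^2 - 2*sqrt(2)*z - 16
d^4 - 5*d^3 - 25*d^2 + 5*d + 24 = (d - 8)*(d - 1)*(d + 1)*(d + 3)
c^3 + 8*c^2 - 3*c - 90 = (c - 3)*(c + 5)*(c + 6)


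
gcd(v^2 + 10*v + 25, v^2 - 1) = 1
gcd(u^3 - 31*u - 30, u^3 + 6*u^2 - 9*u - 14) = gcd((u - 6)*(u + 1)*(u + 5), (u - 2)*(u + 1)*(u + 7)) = u + 1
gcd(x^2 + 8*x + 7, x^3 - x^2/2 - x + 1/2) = x + 1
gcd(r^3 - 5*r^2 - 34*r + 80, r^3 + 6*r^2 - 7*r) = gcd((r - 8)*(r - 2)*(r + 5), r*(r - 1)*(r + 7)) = 1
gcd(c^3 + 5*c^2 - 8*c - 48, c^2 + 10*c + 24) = c + 4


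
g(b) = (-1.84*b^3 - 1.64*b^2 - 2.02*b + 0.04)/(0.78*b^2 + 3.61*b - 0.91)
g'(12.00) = -2.20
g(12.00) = -22.23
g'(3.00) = -1.60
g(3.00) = -4.16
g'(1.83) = -1.28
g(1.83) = -2.46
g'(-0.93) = 0.71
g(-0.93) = -0.55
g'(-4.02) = 61.64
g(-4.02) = -35.92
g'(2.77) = -1.55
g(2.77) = -3.80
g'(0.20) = 89.35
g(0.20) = 2.83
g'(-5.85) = 45.33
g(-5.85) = 69.47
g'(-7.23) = 5.89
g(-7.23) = 45.36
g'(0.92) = -0.68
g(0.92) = -1.51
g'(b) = (-1.56*b - 3.61)*(-1.84*b^3 - 1.64*b^2 - 2.02*b + 0.04)/(0.78*b^2 + 3.61*b - 0.91)^2 + (-5.52*b^2 - 3.28*b - 2.02)/(0.78*b^2 + 3.61*b - 0.91)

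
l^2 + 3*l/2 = l*(l + 3/2)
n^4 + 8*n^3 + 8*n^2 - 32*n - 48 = (n - 2)*(n + 2)^2*(n + 6)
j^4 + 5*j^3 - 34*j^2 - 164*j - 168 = (j - 6)*(j + 2)^2*(j + 7)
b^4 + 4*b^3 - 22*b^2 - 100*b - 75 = (b - 5)*(b + 1)*(b + 3)*(b + 5)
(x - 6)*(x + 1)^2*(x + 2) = x^4 - 2*x^3 - 19*x^2 - 28*x - 12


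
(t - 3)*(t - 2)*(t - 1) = t^3 - 6*t^2 + 11*t - 6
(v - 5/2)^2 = v^2 - 5*v + 25/4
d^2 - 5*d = d*(d - 5)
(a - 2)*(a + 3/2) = a^2 - a/2 - 3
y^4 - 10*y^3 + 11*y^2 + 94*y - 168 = (y - 7)*(y - 4)*(y - 2)*(y + 3)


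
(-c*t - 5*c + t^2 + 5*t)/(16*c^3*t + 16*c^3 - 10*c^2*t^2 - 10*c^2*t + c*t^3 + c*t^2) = (-c*t - 5*c + t^2 + 5*t)/(c*(16*c^2*t + 16*c^2 - 10*c*t^2 - 10*c*t + t^3 + t^2))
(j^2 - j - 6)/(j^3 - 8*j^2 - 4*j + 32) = (j - 3)/(j^2 - 10*j + 16)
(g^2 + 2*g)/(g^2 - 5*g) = (g + 2)/(g - 5)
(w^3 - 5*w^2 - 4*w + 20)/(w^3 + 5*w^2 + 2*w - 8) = (w^2 - 7*w + 10)/(w^2 + 3*w - 4)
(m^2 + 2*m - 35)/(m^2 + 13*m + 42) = (m - 5)/(m + 6)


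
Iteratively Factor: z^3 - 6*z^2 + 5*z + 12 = (z - 3)*(z^2 - 3*z - 4) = (z - 4)*(z - 3)*(z + 1)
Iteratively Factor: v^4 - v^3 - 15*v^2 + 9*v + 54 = (v + 3)*(v^3 - 4*v^2 - 3*v + 18) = (v + 2)*(v + 3)*(v^2 - 6*v + 9) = (v - 3)*(v + 2)*(v + 3)*(v - 3)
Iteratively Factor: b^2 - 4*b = (b - 4)*(b)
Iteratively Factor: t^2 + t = (t + 1)*(t)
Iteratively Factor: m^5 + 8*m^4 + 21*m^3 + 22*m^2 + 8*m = (m + 1)*(m^4 + 7*m^3 + 14*m^2 + 8*m) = (m + 1)^2*(m^3 + 6*m^2 + 8*m) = m*(m + 1)^2*(m^2 + 6*m + 8) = m*(m + 1)^2*(m + 2)*(m + 4)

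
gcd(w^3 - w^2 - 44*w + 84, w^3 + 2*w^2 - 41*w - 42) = w^2 + w - 42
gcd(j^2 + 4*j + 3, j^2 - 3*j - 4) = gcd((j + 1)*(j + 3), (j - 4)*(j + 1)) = j + 1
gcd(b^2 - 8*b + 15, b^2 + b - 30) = b - 5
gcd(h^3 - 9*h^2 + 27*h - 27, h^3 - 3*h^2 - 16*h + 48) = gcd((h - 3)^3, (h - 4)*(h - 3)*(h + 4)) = h - 3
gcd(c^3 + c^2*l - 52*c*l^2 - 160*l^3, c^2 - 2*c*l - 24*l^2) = c + 4*l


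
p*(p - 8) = p^2 - 8*p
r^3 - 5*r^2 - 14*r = r*(r - 7)*(r + 2)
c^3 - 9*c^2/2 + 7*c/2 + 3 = (c - 3)*(c - 2)*(c + 1/2)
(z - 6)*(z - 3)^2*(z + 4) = z^4 - 8*z^3 - 3*z^2 + 126*z - 216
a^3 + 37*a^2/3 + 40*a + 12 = (a + 1/3)*(a + 6)^2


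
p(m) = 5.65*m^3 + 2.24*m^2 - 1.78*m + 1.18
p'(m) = 16.95*m^2 + 4.48*m - 1.78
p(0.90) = 5.51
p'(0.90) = 15.98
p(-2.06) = -35.04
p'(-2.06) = 60.92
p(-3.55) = -217.05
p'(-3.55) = 195.93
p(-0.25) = 1.68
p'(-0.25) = -1.84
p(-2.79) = -99.12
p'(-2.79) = 117.66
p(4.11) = 423.96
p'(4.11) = 302.95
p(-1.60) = -13.38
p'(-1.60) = 34.44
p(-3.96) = -307.50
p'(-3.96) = 246.28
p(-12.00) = -9418.10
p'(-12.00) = 2385.26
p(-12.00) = -9418.10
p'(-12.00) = 2385.26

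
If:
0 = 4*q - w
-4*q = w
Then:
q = 0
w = 0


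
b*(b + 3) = b^2 + 3*b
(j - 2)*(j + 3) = j^2 + j - 6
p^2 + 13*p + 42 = (p + 6)*(p + 7)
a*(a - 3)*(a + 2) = a^3 - a^2 - 6*a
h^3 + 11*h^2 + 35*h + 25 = (h + 1)*(h + 5)^2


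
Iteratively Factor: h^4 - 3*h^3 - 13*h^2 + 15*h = (h - 5)*(h^3 + 2*h^2 - 3*h) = h*(h - 5)*(h^2 + 2*h - 3) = h*(h - 5)*(h + 3)*(h - 1)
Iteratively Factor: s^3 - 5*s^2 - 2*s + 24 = (s + 2)*(s^2 - 7*s + 12) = (s - 3)*(s + 2)*(s - 4)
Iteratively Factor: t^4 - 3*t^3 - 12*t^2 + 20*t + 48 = (t + 2)*(t^3 - 5*t^2 - 2*t + 24) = (t - 4)*(t + 2)*(t^2 - t - 6) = (t - 4)*(t - 3)*(t + 2)*(t + 2)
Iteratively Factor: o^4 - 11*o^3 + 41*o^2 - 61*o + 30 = (o - 1)*(o^3 - 10*o^2 + 31*o - 30) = (o - 2)*(o - 1)*(o^2 - 8*o + 15) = (o - 5)*(o - 2)*(o - 1)*(o - 3)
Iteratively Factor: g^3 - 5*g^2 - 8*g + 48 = (g + 3)*(g^2 - 8*g + 16) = (g - 4)*(g + 3)*(g - 4)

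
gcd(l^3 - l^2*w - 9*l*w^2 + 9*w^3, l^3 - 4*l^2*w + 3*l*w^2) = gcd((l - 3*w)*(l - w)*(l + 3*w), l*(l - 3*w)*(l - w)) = l^2 - 4*l*w + 3*w^2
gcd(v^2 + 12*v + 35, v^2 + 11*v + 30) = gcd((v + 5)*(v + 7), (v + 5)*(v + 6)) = v + 5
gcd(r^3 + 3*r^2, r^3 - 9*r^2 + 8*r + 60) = 1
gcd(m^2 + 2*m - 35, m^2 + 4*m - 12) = 1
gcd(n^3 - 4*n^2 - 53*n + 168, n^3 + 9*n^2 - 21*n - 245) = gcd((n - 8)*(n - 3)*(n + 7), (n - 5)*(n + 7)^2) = n + 7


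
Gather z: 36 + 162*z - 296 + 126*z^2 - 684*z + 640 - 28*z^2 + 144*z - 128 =98*z^2 - 378*z + 252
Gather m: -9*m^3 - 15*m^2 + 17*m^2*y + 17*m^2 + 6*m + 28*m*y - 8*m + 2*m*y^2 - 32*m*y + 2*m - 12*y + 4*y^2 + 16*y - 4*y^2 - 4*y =-9*m^3 + m^2*(17*y + 2) + m*(2*y^2 - 4*y)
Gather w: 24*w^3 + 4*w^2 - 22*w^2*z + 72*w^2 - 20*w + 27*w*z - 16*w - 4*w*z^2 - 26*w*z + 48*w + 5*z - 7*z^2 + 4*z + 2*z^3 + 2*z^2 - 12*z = 24*w^3 + w^2*(76 - 22*z) + w*(-4*z^2 + z + 12) + 2*z^3 - 5*z^2 - 3*z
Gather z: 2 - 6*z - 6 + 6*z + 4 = 0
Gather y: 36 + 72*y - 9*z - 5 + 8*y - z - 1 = 80*y - 10*z + 30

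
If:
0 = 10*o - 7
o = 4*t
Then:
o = 7/10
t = 7/40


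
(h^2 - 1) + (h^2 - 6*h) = 2*h^2 - 6*h - 1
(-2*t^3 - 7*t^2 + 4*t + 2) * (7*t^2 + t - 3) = -14*t^5 - 51*t^4 + 27*t^3 + 39*t^2 - 10*t - 6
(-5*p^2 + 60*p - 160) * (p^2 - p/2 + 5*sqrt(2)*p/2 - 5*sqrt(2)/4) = -5*p^4 - 25*sqrt(2)*p^3/2 + 125*p^3/2 - 190*p^2 + 625*sqrt(2)*p^2/4 - 475*sqrt(2)*p + 80*p + 200*sqrt(2)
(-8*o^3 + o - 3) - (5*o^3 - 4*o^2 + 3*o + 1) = -13*o^3 + 4*o^2 - 2*o - 4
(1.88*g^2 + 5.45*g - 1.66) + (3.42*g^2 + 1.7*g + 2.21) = 5.3*g^2 + 7.15*g + 0.55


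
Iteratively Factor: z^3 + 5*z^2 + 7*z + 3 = (z + 1)*(z^2 + 4*z + 3) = (z + 1)*(z + 3)*(z + 1)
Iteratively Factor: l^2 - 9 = (l - 3)*(l + 3)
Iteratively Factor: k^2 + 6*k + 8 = (k + 2)*(k + 4)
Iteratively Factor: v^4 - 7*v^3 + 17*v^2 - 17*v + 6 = (v - 1)*(v^3 - 6*v^2 + 11*v - 6) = (v - 2)*(v - 1)*(v^2 - 4*v + 3) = (v - 3)*(v - 2)*(v - 1)*(v - 1)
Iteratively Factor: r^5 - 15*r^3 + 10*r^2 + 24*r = (r - 2)*(r^4 + 2*r^3 - 11*r^2 - 12*r) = (r - 2)*(r + 1)*(r^3 + r^2 - 12*r) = (r - 2)*(r + 1)*(r + 4)*(r^2 - 3*r) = r*(r - 2)*(r + 1)*(r + 4)*(r - 3)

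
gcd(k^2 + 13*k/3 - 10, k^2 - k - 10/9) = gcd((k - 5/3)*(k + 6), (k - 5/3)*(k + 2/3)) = k - 5/3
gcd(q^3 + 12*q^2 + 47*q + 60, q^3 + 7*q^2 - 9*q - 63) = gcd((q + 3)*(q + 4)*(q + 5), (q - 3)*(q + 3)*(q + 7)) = q + 3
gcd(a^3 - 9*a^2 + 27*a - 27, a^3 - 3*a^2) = a - 3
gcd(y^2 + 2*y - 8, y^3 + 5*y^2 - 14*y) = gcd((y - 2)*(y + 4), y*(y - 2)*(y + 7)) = y - 2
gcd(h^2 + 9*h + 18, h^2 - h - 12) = h + 3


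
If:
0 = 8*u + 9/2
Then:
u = -9/16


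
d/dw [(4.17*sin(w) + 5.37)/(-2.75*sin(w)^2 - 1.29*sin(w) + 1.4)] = (11.4675*sin(w)^2 + 29.535*sin(w) + 12.7653)*cos(w)/(7.5625*sin(w)^4 + 7.095*sin(w)^3 - 6.0359*sin(w)^2 - 3.612*sin(w) + 1.96)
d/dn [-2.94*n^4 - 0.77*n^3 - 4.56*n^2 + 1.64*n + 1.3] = -11.76*n^3 - 2.31*n^2 - 9.12*n + 1.64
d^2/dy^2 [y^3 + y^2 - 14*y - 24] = 6*y + 2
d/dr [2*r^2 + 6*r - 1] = 4*r + 6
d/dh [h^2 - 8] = 2*h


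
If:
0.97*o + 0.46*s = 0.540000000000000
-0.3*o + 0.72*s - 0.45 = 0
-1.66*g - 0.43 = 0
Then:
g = -0.26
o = 0.22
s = 0.72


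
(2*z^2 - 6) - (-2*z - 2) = 2*z^2 + 2*z - 4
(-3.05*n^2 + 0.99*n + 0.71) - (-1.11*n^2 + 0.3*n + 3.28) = -1.94*n^2 + 0.69*n - 2.57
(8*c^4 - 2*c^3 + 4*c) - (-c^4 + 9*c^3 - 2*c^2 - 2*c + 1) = 9*c^4 - 11*c^3 + 2*c^2 + 6*c - 1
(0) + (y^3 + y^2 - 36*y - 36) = y^3 + y^2 - 36*y - 36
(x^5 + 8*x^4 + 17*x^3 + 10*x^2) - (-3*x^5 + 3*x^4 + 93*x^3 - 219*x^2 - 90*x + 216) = 4*x^5 + 5*x^4 - 76*x^3 + 229*x^2 + 90*x - 216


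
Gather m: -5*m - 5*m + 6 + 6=12 - 10*m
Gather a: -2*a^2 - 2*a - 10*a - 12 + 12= -2*a^2 - 12*a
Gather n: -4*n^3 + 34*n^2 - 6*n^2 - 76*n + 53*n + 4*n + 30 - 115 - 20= -4*n^3 + 28*n^2 - 19*n - 105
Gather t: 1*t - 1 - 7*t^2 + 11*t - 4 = -7*t^2 + 12*t - 5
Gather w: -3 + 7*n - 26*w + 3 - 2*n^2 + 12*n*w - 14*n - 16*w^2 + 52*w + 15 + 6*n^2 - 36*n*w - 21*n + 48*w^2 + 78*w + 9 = 4*n^2 - 28*n + 32*w^2 + w*(104 - 24*n) + 24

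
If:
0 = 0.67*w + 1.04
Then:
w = -1.55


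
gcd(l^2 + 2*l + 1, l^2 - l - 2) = l + 1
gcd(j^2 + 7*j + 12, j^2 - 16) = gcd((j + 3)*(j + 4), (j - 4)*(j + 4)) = j + 4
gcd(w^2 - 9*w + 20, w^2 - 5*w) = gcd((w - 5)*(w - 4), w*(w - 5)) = w - 5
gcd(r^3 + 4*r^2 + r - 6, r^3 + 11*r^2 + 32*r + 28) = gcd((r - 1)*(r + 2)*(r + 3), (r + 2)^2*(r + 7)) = r + 2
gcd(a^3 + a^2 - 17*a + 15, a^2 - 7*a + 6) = a - 1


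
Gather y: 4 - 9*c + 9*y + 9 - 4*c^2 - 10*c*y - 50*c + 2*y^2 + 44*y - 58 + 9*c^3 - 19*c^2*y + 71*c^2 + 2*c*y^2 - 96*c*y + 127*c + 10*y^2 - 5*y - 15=9*c^3 + 67*c^2 + 68*c + y^2*(2*c + 12) + y*(-19*c^2 - 106*c + 48) - 60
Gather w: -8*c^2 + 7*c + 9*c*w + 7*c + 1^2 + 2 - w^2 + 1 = -8*c^2 + 9*c*w + 14*c - w^2 + 4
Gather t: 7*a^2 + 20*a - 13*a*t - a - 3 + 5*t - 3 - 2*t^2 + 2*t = 7*a^2 + 19*a - 2*t^2 + t*(7 - 13*a) - 6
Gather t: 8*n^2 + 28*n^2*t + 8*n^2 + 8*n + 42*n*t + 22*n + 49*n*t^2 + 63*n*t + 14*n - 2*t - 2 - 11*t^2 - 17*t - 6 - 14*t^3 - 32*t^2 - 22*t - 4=16*n^2 + 44*n - 14*t^3 + t^2*(49*n - 43) + t*(28*n^2 + 105*n - 41) - 12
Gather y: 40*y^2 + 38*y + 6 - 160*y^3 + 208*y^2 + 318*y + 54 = -160*y^3 + 248*y^2 + 356*y + 60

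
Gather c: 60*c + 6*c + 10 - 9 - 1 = 66*c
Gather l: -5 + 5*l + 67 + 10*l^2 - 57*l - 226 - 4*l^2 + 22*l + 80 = 6*l^2 - 30*l - 84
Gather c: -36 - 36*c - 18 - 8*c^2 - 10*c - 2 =-8*c^2 - 46*c - 56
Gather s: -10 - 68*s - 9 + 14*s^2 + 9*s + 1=14*s^2 - 59*s - 18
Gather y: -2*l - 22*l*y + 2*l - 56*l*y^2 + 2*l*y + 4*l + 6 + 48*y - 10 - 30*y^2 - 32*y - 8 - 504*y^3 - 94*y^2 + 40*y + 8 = 4*l - 504*y^3 + y^2*(-56*l - 124) + y*(56 - 20*l) - 4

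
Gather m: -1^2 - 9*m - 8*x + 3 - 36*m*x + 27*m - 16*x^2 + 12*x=m*(18 - 36*x) - 16*x^2 + 4*x + 2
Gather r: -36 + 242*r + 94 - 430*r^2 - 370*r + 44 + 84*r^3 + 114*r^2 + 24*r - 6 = 84*r^3 - 316*r^2 - 104*r + 96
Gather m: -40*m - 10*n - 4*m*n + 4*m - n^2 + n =m*(-4*n - 36) - n^2 - 9*n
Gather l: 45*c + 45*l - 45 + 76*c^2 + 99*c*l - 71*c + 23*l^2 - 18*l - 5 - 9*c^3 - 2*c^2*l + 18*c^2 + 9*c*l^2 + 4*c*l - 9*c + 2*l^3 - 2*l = -9*c^3 + 94*c^2 - 35*c + 2*l^3 + l^2*(9*c + 23) + l*(-2*c^2 + 103*c + 25) - 50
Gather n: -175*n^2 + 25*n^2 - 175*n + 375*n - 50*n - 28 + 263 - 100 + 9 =-150*n^2 + 150*n + 144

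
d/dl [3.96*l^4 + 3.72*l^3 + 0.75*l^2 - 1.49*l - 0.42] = 15.84*l^3 + 11.16*l^2 + 1.5*l - 1.49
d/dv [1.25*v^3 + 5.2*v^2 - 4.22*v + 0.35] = 3.75*v^2 + 10.4*v - 4.22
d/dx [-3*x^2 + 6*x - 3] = 6 - 6*x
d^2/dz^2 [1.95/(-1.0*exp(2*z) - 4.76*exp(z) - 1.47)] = (-1.95*(2.0*exp(z) + 4.76)*(4.0*exp(z) + 9.52)*exp(z) + (7.8*exp(z) + 9.282)*(1.0*exp(2*z) + 4.76*exp(z) + 1.47))*exp(z)/(1.0*exp(2*z) + 4.76*exp(z) + 1.47)^3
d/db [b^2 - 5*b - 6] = 2*b - 5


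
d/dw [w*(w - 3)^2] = 3*(w - 3)*(w - 1)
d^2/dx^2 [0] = 0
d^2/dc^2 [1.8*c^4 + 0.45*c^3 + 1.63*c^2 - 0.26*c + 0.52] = 21.6*c^2 + 2.7*c + 3.26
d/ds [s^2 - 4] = 2*s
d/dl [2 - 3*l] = -3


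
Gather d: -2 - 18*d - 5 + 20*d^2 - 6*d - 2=20*d^2 - 24*d - 9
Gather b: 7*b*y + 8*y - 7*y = 7*b*y + y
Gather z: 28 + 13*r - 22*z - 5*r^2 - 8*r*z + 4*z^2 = -5*r^2 + 13*r + 4*z^2 + z*(-8*r - 22) + 28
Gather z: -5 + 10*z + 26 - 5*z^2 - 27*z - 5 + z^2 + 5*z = -4*z^2 - 12*z + 16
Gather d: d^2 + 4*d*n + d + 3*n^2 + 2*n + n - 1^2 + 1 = d^2 + d*(4*n + 1) + 3*n^2 + 3*n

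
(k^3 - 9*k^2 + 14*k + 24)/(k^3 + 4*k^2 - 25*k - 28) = (k - 6)/(k + 7)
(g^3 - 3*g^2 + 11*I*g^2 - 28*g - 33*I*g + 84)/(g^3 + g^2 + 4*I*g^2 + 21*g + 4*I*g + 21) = (g^2 + g*(-3 + 4*I) - 12*I)/(g^2 + g*(1 - 3*I) - 3*I)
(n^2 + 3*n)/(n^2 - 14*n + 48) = n*(n + 3)/(n^2 - 14*n + 48)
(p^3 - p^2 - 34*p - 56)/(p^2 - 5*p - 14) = p + 4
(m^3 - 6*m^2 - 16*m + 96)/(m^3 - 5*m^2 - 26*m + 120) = (m + 4)/(m + 5)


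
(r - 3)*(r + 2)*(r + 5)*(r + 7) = r^4 + 11*r^3 + 17*r^2 - 107*r - 210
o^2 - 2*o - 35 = (o - 7)*(o + 5)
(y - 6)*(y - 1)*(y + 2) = y^3 - 5*y^2 - 8*y + 12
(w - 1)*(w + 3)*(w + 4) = w^3 + 6*w^2 + 5*w - 12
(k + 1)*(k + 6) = k^2 + 7*k + 6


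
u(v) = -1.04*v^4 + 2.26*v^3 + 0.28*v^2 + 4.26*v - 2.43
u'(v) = -4.16*v^3 + 6.78*v^2 + 0.56*v + 4.26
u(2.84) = -3.96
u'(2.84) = -34.76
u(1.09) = 4.00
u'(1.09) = 7.54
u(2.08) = 8.51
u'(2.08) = -2.68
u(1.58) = 7.43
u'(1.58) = 5.66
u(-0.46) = -4.60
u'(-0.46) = 5.84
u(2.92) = -6.94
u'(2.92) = -39.87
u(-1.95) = -41.47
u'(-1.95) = 59.79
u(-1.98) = -43.29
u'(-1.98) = 62.02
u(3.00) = -10.35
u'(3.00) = -45.36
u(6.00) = -826.47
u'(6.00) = -646.86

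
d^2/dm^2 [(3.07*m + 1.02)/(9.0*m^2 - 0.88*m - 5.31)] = ((-165.78*m - 12.9568)*(-9.0*m^2 + 0.88*m + 5.31) - (3.07*m + 1.02)*(18.0*m - 0.88)*(36.0*m - 1.76))/(-9.0*m^2 + 0.88*m + 5.31)^3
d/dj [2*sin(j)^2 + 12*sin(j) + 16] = 4*(sin(j) + 3)*cos(j)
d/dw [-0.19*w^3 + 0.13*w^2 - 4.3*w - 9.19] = -0.57*w^2 + 0.26*w - 4.3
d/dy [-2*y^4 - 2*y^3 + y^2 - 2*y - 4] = -8*y^3 - 6*y^2 + 2*y - 2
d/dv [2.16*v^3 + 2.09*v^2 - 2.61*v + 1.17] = 6.48*v^2 + 4.18*v - 2.61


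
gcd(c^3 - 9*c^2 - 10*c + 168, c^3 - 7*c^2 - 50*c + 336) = c - 6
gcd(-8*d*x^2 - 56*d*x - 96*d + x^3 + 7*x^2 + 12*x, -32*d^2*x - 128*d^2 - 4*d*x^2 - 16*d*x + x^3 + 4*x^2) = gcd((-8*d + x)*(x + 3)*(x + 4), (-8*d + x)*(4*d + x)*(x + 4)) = -8*d*x - 32*d + x^2 + 4*x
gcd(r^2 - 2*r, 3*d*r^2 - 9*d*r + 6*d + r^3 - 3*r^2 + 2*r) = r - 2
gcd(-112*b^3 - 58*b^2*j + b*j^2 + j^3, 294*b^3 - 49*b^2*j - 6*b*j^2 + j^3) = 7*b + j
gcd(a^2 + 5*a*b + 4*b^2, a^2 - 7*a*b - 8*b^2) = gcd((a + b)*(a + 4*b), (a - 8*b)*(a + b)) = a + b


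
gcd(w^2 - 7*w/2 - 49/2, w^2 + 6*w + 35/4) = w + 7/2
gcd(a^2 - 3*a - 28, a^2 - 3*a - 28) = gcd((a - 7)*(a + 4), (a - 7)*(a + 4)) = a^2 - 3*a - 28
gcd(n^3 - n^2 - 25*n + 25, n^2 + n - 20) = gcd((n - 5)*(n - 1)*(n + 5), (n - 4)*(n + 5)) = n + 5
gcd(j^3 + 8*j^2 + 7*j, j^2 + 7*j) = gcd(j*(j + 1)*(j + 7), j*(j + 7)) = j^2 + 7*j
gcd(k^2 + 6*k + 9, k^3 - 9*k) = k + 3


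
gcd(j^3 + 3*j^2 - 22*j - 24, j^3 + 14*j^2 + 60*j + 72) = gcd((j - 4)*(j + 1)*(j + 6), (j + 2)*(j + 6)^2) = j + 6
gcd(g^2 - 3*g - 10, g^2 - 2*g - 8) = g + 2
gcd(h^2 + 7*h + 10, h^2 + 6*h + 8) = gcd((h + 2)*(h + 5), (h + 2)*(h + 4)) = h + 2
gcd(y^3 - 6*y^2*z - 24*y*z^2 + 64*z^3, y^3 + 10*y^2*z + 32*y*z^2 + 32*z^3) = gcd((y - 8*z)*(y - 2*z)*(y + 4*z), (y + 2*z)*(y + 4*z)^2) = y + 4*z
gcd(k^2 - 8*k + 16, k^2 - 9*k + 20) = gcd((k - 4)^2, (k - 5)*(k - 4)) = k - 4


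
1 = 1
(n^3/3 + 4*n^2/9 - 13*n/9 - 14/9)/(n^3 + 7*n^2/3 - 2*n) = (3*n^3 + 4*n^2 - 13*n - 14)/(3*n*(3*n^2 + 7*n - 6))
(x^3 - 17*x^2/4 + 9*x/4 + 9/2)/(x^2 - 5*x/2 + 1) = (4*x^2 - 9*x - 9)/(2*(2*x - 1))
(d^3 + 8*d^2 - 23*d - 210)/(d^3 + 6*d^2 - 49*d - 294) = (d - 5)/(d - 7)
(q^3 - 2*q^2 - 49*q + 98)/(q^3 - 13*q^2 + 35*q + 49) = (q^2 + 5*q - 14)/(q^2 - 6*q - 7)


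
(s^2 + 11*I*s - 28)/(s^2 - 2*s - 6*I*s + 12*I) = (s^2 + 11*I*s - 28)/(s^2 - 2*s - 6*I*s + 12*I)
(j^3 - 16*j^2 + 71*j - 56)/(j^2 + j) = (j^3 - 16*j^2 + 71*j - 56)/(j*(j + 1))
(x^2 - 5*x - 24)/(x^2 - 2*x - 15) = (x - 8)/(x - 5)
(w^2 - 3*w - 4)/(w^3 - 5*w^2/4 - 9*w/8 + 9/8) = 8*(w - 4)/(8*w^2 - 18*w + 9)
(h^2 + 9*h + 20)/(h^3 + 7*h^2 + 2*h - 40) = 1/(h - 2)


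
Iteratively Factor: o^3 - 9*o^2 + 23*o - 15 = (o - 3)*(o^2 - 6*o + 5) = (o - 5)*(o - 3)*(o - 1)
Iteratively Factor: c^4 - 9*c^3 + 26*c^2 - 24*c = (c - 3)*(c^3 - 6*c^2 + 8*c) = (c - 4)*(c - 3)*(c^2 - 2*c) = (c - 4)*(c - 3)*(c - 2)*(c)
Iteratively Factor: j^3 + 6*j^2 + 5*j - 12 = (j + 4)*(j^2 + 2*j - 3) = (j - 1)*(j + 4)*(j + 3)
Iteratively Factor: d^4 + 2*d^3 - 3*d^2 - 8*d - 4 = (d + 1)*(d^3 + d^2 - 4*d - 4) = (d + 1)*(d + 2)*(d^2 - d - 2) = (d - 2)*(d + 1)*(d + 2)*(d + 1)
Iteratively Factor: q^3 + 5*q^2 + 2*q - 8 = (q - 1)*(q^2 + 6*q + 8) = (q - 1)*(q + 2)*(q + 4)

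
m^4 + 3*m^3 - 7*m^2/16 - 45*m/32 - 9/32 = (m - 3/4)*(m + 1/4)*(m + 1/2)*(m + 3)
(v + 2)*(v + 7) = v^2 + 9*v + 14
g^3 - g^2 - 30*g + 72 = (g - 4)*(g - 3)*(g + 6)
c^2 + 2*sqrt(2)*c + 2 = (c + sqrt(2))^2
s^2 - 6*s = s*(s - 6)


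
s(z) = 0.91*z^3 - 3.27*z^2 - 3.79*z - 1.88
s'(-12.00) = 467.81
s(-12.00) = -1999.76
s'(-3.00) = 40.40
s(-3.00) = -44.51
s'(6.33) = 64.20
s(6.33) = 73.91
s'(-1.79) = 16.66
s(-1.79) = -10.79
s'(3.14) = 2.59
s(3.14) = -17.85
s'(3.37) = 5.17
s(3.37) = -16.96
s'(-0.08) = -3.25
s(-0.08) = -1.60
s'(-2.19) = 23.63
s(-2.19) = -18.82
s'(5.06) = 33.02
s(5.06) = 13.11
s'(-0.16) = -2.67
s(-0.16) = -1.36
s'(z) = 2.73*z^2 - 6.54*z - 3.79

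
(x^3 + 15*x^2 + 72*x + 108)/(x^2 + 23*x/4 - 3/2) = 4*(x^2 + 9*x + 18)/(4*x - 1)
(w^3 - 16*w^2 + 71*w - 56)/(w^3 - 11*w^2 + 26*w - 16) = (w - 7)/(w - 2)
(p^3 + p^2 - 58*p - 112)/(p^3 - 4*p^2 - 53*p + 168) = (p + 2)/(p - 3)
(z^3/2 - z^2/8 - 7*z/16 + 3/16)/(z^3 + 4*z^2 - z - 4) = (8*z^2 - 10*z + 3)/(16*(z^2 + 3*z - 4))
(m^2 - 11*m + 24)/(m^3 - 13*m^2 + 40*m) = (m - 3)/(m*(m - 5))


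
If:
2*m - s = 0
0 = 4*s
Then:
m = 0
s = 0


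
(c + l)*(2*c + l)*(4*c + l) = 8*c^3 + 14*c^2*l + 7*c*l^2 + l^3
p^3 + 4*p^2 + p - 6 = (p - 1)*(p + 2)*(p + 3)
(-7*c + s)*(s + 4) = -7*c*s - 28*c + s^2 + 4*s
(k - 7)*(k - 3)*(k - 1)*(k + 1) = k^4 - 10*k^3 + 20*k^2 + 10*k - 21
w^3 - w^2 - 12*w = w*(w - 4)*(w + 3)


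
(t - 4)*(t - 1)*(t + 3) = t^3 - 2*t^2 - 11*t + 12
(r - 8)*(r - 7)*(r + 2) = r^3 - 13*r^2 + 26*r + 112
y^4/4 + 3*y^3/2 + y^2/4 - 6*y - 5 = (y/4 + 1/4)*(y - 2)*(y + 2)*(y + 5)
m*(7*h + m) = 7*h*m + m^2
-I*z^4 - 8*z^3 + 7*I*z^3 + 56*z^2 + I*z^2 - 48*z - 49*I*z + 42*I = (z - 6)*(z - 7*I)*(z - I)*(-I*z + I)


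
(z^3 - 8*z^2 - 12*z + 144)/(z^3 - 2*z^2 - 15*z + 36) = (z^2 - 12*z + 36)/(z^2 - 6*z + 9)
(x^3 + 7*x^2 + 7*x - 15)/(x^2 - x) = x + 8 + 15/x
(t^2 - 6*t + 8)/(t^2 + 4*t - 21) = (t^2 - 6*t + 8)/(t^2 + 4*t - 21)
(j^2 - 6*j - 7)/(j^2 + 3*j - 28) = (j^2 - 6*j - 7)/(j^2 + 3*j - 28)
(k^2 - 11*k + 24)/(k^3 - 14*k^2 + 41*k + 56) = (k - 3)/(k^2 - 6*k - 7)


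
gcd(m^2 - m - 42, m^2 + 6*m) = m + 6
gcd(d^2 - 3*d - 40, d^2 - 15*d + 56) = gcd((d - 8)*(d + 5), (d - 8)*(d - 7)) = d - 8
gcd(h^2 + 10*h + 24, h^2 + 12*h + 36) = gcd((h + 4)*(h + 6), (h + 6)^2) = h + 6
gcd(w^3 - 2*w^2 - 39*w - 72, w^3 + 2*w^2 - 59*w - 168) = w^2 - 5*w - 24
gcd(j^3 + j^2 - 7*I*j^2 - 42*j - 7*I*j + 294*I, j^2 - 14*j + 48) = j - 6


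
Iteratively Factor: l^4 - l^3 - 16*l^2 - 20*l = (l + 2)*(l^3 - 3*l^2 - 10*l) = l*(l + 2)*(l^2 - 3*l - 10) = l*(l - 5)*(l + 2)*(l + 2)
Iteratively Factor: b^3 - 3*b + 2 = (b - 1)*(b^2 + b - 2) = (b - 1)^2*(b + 2)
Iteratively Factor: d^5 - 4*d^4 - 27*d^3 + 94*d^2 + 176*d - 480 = (d - 5)*(d^4 + d^3 - 22*d^2 - 16*d + 96) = (d - 5)*(d + 3)*(d^3 - 2*d^2 - 16*d + 32) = (d - 5)*(d - 2)*(d + 3)*(d^2 - 16) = (d - 5)*(d - 2)*(d + 3)*(d + 4)*(d - 4)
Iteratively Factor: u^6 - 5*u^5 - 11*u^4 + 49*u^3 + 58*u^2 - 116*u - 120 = (u - 3)*(u^5 - 2*u^4 - 17*u^3 - 2*u^2 + 52*u + 40) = (u - 5)*(u - 3)*(u^4 + 3*u^3 - 2*u^2 - 12*u - 8) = (u - 5)*(u - 3)*(u + 2)*(u^3 + u^2 - 4*u - 4) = (u - 5)*(u - 3)*(u + 1)*(u + 2)*(u^2 - 4) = (u - 5)*(u - 3)*(u + 1)*(u + 2)^2*(u - 2)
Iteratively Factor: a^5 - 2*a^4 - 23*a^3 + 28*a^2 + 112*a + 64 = (a - 4)*(a^4 + 2*a^3 - 15*a^2 - 32*a - 16) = (a - 4)*(a + 1)*(a^3 + a^2 - 16*a - 16) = (a - 4)^2*(a + 1)*(a^2 + 5*a + 4) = (a - 4)^2*(a + 1)^2*(a + 4)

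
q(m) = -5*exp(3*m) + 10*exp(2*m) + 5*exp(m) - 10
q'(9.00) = -7979410369128.81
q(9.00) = -2659584562812.20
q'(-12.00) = 0.00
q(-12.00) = -10.00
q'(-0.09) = 9.82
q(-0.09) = -0.89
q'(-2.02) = 0.98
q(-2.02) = -9.17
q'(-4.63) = 0.05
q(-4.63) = -9.95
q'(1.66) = -1602.61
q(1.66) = -434.47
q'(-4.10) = 0.09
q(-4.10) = -9.91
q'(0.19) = 8.77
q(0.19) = 1.83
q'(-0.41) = 7.74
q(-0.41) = -3.74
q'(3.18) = -196889.05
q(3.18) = -63632.04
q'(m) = -15*exp(3*m) + 20*exp(2*m) + 5*exp(m)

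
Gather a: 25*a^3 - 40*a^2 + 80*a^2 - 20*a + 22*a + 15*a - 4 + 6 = 25*a^3 + 40*a^2 + 17*a + 2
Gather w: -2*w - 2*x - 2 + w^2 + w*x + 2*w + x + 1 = w^2 + w*x - x - 1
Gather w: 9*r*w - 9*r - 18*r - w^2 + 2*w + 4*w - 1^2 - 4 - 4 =-27*r - w^2 + w*(9*r + 6) - 9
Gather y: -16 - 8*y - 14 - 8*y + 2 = -16*y - 28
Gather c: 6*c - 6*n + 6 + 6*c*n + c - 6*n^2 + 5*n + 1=c*(6*n + 7) - 6*n^2 - n + 7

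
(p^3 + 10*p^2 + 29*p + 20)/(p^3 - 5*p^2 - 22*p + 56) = (p^2 + 6*p + 5)/(p^2 - 9*p + 14)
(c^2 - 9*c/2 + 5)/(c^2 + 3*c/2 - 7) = (2*c - 5)/(2*c + 7)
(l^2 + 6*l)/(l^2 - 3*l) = (l + 6)/(l - 3)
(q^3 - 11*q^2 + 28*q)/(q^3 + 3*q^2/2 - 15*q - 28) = 2*q*(q - 7)/(2*q^2 + 11*q + 14)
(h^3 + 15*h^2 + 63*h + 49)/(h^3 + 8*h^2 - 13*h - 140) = (h^2 + 8*h + 7)/(h^2 + h - 20)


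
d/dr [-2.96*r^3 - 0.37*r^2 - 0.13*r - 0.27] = -8.88*r^2 - 0.74*r - 0.13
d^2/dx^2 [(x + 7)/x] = 14/x^3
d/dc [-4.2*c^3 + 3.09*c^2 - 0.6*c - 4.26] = -12.6*c^2 + 6.18*c - 0.6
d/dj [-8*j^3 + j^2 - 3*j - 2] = -24*j^2 + 2*j - 3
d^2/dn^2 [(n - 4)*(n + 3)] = 2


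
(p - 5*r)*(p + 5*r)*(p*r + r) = p^3*r + p^2*r - 25*p*r^3 - 25*r^3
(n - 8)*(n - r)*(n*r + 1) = n^3*r - n^2*r^2 - 8*n^2*r + n^2 + 8*n*r^2 - n*r - 8*n + 8*r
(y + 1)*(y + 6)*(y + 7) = y^3 + 14*y^2 + 55*y + 42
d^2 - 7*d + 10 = (d - 5)*(d - 2)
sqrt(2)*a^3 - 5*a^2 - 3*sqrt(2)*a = a*(a - 3*sqrt(2))*(sqrt(2)*a + 1)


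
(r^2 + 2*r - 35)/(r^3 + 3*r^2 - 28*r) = (r - 5)/(r*(r - 4))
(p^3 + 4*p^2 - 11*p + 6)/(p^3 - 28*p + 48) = (p^2 - 2*p + 1)/(p^2 - 6*p + 8)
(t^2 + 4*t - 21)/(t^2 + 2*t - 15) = (t + 7)/(t + 5)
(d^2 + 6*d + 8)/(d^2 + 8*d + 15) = (d^2 + 6*d + 8)/(d^2 + 8*d + 15)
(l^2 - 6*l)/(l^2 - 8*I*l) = (l - 6)/(l - 8*I)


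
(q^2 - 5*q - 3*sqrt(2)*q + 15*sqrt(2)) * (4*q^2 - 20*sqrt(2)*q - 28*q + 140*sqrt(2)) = 4*q^4 - 48*q^3 - 32*sqrt(2)*q^3 + 260*q^2 + 384*sqrt(2)*q^2 - 1120*sqrt(2)*q - 1440*q + 4200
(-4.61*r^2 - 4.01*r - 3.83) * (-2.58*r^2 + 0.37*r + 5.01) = 11.8938*r^4 + 8.6401*r^3 - 14.6984*r^2 - 21.5072*r - 19.1883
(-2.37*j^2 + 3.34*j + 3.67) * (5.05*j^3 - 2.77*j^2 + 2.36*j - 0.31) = -11.9685*j^5 + 23.4319*j^4 + 3.6885*j^3 - 1.5488*j^2 + 7.6258*j - 1.1377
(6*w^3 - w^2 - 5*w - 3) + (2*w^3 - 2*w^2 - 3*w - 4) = 8*w^3 - 3*w^2 - 8*w - 7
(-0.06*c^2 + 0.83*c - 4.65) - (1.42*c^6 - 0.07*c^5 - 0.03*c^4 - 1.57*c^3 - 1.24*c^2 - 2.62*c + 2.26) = -1.42*c^6 + 0.07*c^5 + 0.03*c^4 + 1.57*c^3 + 1.18*c^2 + 3.45*c - 6.91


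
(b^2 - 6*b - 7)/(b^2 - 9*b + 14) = (b + 1)/(b - 2)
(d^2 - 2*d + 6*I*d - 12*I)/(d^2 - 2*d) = (d + 6*I)/d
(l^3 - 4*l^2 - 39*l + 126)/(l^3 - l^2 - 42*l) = (l - 3)/l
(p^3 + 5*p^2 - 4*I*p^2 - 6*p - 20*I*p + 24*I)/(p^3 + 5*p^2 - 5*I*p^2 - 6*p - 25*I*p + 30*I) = (p - 4*I)/(p - 5*I)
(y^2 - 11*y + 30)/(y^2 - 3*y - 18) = (y - 5)/(y + 3)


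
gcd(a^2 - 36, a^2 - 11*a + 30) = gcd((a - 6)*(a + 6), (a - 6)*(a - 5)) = a - 6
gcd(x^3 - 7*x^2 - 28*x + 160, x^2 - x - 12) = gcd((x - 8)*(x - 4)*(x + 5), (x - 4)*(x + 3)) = x - 4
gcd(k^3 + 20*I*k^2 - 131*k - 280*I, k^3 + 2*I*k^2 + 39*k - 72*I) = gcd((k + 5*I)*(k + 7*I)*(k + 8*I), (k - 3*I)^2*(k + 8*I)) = k + 8*I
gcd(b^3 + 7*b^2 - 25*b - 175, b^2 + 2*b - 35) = b^2 + 2*b - 35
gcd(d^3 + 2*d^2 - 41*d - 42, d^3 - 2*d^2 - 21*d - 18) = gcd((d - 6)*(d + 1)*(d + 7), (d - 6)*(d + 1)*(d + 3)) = d^2 - 5*d - 6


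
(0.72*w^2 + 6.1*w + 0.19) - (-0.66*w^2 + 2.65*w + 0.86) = 1.38*w^2 + 3.45*w - 0.67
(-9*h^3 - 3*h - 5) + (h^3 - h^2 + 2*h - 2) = -8*h^3 - h^2 - h - 7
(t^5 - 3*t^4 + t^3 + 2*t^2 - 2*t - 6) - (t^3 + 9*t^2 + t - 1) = t^5 - 3*t^4 - 7*t^2 - 3*t - 5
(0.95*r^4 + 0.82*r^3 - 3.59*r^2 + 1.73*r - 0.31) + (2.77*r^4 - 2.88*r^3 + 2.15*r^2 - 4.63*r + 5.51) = 3.72*r^4 - 2.06*r^3 - 1.44*r^2 - 2.9*r + 5.2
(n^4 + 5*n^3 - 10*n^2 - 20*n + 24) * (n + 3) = n^5 + 8*n^4 + 5*n^3 - 50*n^2 - 36*n + 72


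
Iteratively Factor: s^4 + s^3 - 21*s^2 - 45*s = (s)*(s^3 + s^2 - 21*s - 45) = s*(s - 5)*(s^2 + 6*s + 9) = s*(s - 5)*(s + 3)*(s + 3)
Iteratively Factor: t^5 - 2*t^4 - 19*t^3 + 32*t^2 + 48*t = (t - 4)*(t^4 + 2*t^3 - 11*t^2 - 12*t) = (t - 4)*(t + 4)*(t^3 - 2*t^2 - 3*t) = t*(t - 4)*(t + 4)*(t^2 - 2*t - 3) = t*(t - 4)*(t + 1)*(t + 4)*(t - 3)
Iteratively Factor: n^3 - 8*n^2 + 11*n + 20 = (n + 1)*(n^2 - 9*n + 20) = (n - 5)*(n + 1)*(n - 4)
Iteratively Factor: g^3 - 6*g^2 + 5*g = (g)*(g^2 - 6*g + 5) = g*(g - 1)*(g - 5)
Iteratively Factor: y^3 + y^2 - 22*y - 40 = (y + 2)*(y^2 - y - 20) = (y + 2)*(y + 4)*(y - 5)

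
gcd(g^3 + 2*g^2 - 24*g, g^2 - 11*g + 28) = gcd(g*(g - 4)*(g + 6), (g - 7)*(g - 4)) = g - 4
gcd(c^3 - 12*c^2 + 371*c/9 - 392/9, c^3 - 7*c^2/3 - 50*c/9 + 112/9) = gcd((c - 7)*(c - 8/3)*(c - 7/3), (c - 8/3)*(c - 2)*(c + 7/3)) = c - 8/3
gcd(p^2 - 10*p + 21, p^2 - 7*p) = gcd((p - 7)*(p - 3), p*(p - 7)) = p - 7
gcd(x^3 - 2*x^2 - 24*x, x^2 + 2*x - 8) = x + 4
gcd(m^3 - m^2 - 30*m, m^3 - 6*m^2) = m^2 - 6*m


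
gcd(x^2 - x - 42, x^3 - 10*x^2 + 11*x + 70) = x - 7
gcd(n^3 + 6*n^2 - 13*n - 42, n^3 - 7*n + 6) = 1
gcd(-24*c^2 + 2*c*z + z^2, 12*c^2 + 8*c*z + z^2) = 6*c + z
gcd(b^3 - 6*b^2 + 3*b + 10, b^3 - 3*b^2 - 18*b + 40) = b^2 - 7*b + 10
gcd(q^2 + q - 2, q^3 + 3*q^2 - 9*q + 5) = q - 1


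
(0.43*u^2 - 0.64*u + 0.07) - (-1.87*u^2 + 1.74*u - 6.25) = 2.3*u^2 - 2.38*u + 6.32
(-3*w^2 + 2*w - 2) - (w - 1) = -3*w^2 + w - 1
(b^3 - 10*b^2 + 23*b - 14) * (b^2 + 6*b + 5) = b^5 - 4*b^4 - 32*b^3 + 74*b^2 + 31*b - 70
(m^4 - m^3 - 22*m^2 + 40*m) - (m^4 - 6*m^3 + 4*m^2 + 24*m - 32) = 5*m^3 - 26*m^2 + 16*m + 32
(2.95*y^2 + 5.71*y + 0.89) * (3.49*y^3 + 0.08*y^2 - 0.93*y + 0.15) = 10.2955*y^5 + 20.1639*y^4 + 0.8194*y^3 - 4.7966*y^2 + 0.0287999999999998*y + 0.1335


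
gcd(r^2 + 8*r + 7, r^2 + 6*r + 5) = r + 1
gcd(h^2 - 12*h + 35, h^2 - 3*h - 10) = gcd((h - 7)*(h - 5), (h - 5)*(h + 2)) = h - 5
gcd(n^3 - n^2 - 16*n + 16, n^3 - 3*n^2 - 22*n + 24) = n^2 + 3*n - 4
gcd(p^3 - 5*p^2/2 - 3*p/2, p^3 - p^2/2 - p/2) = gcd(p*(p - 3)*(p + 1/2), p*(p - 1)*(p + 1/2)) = p^2 + p/2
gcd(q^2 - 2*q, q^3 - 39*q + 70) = q - 2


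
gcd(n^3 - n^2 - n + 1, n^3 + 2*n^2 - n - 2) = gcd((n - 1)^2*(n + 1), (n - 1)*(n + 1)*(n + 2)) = n^2 - 1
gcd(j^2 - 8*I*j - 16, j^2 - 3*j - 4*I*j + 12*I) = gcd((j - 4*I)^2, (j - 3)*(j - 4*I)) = j - 4*I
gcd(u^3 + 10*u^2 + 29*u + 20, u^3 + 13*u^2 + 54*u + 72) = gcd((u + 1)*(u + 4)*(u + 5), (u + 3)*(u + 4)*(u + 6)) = u + 4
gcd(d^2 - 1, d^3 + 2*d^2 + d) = d + 1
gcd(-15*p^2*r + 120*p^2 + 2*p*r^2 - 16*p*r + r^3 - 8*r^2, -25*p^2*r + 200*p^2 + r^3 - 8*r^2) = 5*p*r - 40*p + r^2 - 8*r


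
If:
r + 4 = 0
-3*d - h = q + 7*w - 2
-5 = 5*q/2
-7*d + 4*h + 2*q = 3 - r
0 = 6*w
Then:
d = 5/19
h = 61/19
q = -2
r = -4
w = 0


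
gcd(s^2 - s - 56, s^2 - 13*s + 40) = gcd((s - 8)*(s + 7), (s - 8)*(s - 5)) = s - 8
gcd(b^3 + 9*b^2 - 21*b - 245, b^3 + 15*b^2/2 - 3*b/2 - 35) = b + 7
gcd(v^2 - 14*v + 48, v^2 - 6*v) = v - 6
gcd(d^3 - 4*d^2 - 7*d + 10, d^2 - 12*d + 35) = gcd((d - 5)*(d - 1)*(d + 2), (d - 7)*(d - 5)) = d - 5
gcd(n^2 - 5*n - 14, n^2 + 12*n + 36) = 1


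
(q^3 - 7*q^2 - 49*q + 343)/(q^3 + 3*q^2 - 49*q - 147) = (q - 7)/(q + 3)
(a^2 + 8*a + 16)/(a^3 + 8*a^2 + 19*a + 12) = (a + 4)/(a^2 + 4*a + 3)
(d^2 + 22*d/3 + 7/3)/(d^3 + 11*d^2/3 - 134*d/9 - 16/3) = 3*(d + 7)/(3*d^2 + 10*d - 48)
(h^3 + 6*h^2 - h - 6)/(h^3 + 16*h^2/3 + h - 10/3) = 3*(h^2 + 5*h - 6)/(3*h^2 + 13*h - 10)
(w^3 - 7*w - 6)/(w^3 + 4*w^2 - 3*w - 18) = (w^3 - 7*w - 6)/(w^3 + 4*w^2 - 3*w - 18)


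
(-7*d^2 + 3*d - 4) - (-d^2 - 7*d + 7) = -6*d^2 + 10*d - 11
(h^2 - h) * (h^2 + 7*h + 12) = h^4 + 6*h^3 + 5*h^2 - 12*h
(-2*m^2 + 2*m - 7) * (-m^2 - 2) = 2*m^4 - 2*m^3 + 11*m^2 - 4*m + 14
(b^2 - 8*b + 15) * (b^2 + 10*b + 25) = b^4 + 2*b^3 - 40*b^2 - 50*b + 375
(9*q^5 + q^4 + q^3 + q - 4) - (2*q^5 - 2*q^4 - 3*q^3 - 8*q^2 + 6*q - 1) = 7*q^5 + 3*q^4 + 4*q^3 + 8*q^2 - 5*q - 3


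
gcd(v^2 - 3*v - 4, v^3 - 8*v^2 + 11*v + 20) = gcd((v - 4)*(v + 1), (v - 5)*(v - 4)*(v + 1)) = v^2 - 3*v - 4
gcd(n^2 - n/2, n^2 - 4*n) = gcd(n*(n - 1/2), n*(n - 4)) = n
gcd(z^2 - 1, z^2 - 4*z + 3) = z - 1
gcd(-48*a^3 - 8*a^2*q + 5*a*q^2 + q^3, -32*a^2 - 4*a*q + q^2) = 4*a + q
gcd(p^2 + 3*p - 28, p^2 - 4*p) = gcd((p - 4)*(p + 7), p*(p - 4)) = p - 4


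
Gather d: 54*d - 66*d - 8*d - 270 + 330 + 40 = 100 - 20*d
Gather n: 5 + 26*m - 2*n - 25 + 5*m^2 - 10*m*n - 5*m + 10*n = 5*m^2 + 21*m + n*(8 - 10*m) - 20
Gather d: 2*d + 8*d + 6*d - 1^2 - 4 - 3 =16*d - 8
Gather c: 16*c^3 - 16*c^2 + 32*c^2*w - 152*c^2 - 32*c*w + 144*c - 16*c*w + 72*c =16*c^3 + c^2*(32*w - 168) + c*(216 - 48*w)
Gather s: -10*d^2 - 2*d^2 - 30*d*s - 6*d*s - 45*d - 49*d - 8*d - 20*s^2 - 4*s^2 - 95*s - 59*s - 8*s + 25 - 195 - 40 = -12*d^2 - 102*d - 24*s^2 + s*(-36*d - 162) - 210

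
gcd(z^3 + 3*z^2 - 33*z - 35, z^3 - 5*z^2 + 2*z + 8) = z + 1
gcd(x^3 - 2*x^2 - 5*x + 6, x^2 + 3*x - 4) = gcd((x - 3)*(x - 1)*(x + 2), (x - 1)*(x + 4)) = x - 1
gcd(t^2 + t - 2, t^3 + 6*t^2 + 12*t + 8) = t + 2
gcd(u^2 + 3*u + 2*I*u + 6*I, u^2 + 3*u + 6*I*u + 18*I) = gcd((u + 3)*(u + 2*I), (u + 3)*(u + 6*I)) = u + 3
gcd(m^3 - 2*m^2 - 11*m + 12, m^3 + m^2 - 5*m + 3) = m^2 + 2*m - 3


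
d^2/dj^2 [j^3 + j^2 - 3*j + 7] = 6*j + 2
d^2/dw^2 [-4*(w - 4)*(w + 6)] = -8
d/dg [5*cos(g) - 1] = -5*sin(g)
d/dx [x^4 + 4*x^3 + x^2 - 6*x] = 4*x^3 + 12*x^2 + 2*x - 6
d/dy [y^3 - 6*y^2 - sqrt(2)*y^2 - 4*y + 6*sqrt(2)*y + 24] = 3*y^2 - 12*y - 2*sqrt(2)*y - 4 + 6*sqrt(2)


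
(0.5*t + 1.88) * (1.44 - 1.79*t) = -0.895*t^2 - 2.6452*t + 2.7072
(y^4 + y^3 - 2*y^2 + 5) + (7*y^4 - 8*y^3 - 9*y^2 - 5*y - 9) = 8*y^4 - 7*y^3 - 11*y^2 - 5*y - 4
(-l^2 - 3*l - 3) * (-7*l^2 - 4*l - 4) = 7*l^4 + 25*l^3 + 37*l^2 + 24*l + 12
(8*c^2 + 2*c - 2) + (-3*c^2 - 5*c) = 5*c^2 - 3*c - 2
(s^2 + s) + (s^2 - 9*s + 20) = 2*s^2 - 8*s + 20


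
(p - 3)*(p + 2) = p^2 - p - 6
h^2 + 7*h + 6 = (h + 1)*(h + 6)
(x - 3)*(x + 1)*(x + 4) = x^3 + 2*x^2 - 11*x - 12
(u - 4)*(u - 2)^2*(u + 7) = u^4 - u^3 - 36*u^2 + 124*u - 112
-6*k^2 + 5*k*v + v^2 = (-k + v)*(6*k + v)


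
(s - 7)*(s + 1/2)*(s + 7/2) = s^3 - 3*s^2 - 105*s/4 - 49/4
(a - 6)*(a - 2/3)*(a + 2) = a^3 - 14*a^2/3 - 28*a/3 + 8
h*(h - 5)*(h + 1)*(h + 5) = h^4 + h^3 - 25*h^2 - 25*h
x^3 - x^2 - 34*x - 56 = (x - 7)*(x + 2)*(x + 4)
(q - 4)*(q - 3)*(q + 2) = q^3 - 5*q^2 - 2*q + 24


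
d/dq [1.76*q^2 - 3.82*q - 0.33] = 3.52*q - 3.82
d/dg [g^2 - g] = 2*g - 1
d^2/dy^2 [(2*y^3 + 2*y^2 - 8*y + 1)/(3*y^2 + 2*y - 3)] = 2*(-58*y^3 + 45*y^2 - 144*y - 17)/(27*y^6 + 54*y^5 - 45*y^4 - 100*y^3 + 45*y^2 + 54*y - 27)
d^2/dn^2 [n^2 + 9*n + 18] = 2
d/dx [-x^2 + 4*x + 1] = 4 - 2*x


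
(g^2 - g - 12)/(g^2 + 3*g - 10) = (g^2 - g - 12)/(g^2 + 3*g - 10)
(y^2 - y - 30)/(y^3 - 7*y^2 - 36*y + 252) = (y + 5)/(y^2 - y - 42)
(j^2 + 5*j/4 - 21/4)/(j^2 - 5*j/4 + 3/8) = 2*(4*j^2 + 5*j - 21)/(8*j^2 - 10*j + 3)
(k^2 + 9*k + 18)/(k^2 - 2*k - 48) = (k + 3)/(k - 8)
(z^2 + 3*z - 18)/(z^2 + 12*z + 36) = (z - 3)/(z + 6)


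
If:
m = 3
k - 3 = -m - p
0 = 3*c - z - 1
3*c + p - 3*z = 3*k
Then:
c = z/3 + 1/3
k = 1/4 - z/2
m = 3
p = z/2 - 1/4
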